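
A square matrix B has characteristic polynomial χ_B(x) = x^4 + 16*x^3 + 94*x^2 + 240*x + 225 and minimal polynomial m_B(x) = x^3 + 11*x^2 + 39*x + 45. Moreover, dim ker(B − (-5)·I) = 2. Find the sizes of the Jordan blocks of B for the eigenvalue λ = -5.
Block sizes for λ = -5: [1, 1]

Step 1 — from the characteristic polynomial, algebraic multiplicity of λ = -5 is 2. From dim ker(B − (-5)·I) = 2, there are exactly 2 Jordan blocks for λ = -5.
Step 2 — from the minimal polynomial, the factor (x + 5) tells us the largest block for λ = -5 has size 1.
Step 3 — with total size 2, 2 blocks, and largest block 1, the block sizes (in nonincreasing order) are [1, 1].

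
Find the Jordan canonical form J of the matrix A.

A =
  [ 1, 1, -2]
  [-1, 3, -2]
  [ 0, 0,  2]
J_2(2) ⊕ J_1(2)

The characteristic polynomial is
  det(x·I − A) = x^3 - 6*x^2 + 12*x - 8 = (x - 2)^3

Eigenvalues and multiplicities (the geometric multiplicity of λ is n − rank(A − λI), which equals the number of Jordan blocks for λ):
  λ = 2: algebraic multiplicity = 3, geometric multiplicity = 2

Determining the block sizes for each eigenvalue:
  λ = 2: 2 blocks summing to 3 forces exactly one block of size 2 and the rest size 1 → block sizes [2, 1]

Assembling the blocks gives a Jordan form
J =
  [2, 1, 0]
  [0, 2, 0]
  [0, 0, 2]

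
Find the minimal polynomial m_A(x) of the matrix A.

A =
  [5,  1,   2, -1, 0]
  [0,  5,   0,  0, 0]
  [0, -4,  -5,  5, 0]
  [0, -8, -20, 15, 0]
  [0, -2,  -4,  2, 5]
x^2 - 10*x + 25

The characteristic polynomial is χ_A(x) = (x - 5)^5, so the eigenvalues are known. The minimal polynomial is
  m_A(x) = Π_λ (x − λ)^{k_λ}
where k_λ is the size of the *largest* Jordan block for λ (equivalently, the smallest k with (A − λI)^k v = 0 for every generalised eigenvector v of λ).

  λ = 5: largest Jordan block has size 2, contributing (x − 5)^2

So m_A(x) = (x - 5)^2 = x^2 - 10*x + 25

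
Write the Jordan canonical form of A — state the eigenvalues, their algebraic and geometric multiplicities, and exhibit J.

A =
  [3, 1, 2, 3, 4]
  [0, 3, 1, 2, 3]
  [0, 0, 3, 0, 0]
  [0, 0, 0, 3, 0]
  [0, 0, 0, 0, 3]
J_3(3) ⊕ J_1(3) ⊕ J_1(3)

The characteristic polynomial is
  det(x·I − A) = x^5 - 15*x^4 + 90*x^3 - 270*x^2 + 405*x - 243 = (x - 3)^5

Eigenvalues and multiplicities (the geometric multiplicity of λ is n − rank(A − λI), which equals the number of Jordan blocks for λ):
  λ = 3: algebraic multiplicity = 5, geometric multiplicity = 3

Determining the block sizes for each eigenvalue:
  λ = 3: with am = 5 and gm = 3, the partition is not yet determined (e.g. several partitions of 5 into 3 parts exist). Let N = A − (3)·I. Computing rank(N^1) = 2, rank(N^2) = 1, rank(N^3) = 0; the number of blocks of size ≥ j is rank(N^{j−1}) − rank(N^j), giving [3, 1, 1]. So we have 1 block(s) of size 3, 2 block(s) of size 1 → block sizes [3, 1, 1]

Assembling the blocks gives a Jordan form
J =
  [3, 1, 0, 0, 0]
  [0, 3, 1, 0, 0]
  [0, 0, 3, 0, 0]
  [0, 0, 0, 3, 0]
  [0, 0, 0, 0, 3]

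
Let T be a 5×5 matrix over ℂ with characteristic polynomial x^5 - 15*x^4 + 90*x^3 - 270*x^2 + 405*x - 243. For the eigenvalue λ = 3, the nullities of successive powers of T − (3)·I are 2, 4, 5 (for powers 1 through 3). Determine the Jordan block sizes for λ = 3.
Block sizes for λ = 3: [3, 2]

From the dimensions of kernels of powers, the number of Jordan blocks of size at least j is d_j − d_{j−1} where d_j = dim ker(N^j) (with d_0 = 0). Computing the differences gives [2, 2, 1].
The number of blocks of size exactly k is (#blocks of size ≥ k) − (#blocks of size ≥ k + 1), so the partition is: 1 block(s) of size 2, 1 block(s) of size 3.
In nonincreasing order the block sizes are [3, 2].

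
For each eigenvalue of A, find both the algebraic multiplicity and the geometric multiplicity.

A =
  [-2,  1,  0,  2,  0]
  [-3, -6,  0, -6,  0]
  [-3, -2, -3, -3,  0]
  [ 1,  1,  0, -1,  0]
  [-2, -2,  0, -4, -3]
λ = -3: alg = 5, geom = 3

Step 1 — factor the characteristic polynomial to read off the algebraic multiplicities:
  χ_A(x) = (x + 3)^5

Step 2 — compute geometric multiplicities via the rank-nullity identity g(λ) = n − rank(A − λI):
  rank(A − (-3)·I) = 2, so dim ker(A − (-3)·I) = n − 2 = 3

Summary:
  λ = -3: algebraic multiplicity = 5, geometric multiplicity = 3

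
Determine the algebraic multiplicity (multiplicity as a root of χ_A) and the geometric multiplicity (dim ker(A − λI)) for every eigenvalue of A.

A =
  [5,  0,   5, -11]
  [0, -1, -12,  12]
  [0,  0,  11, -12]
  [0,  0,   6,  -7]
λ = -1: alg = 2, geom = 2; λ = 5: alg = 2, geom = 1

Step 1 — factor the characteristic polynomial to read off the algebraic multiplicities:
  χ_A(x) = (x - 5)^2*(x + 1)^2

Step 2 — compute geometric multiplicities via the rank-nullity identity g(λ) = n − rank(A − λI):
  rank(A − (-1)·I) = 2, so dim ker(A − (-1)·I) = n − 2 = 2
  rank(A − (5)·I) = 3, so dim ker(A − (5)·I) = n − 3 = 1

Summary:
  λ = -1: algebraic multiplicity = 2, geometric multiplicity = 2
  λ = 5: algebraic multiplicity = 2, geometric multiplicity = 1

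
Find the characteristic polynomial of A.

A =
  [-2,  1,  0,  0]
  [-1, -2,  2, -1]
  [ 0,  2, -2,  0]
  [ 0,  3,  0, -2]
x^4 + 8*x^3 + 24*x^2 + 32*x + 16

Expanding det(x·I − A) (e.g. by cofactor expansion or by noting that A is similar to its Jordan form J, which has the same characteristic polynomial as A) gives
  χ_A(x) = x^4 + 8*x^3 + 24*x^2 + 32*x + 16
which factors as (x + 2)^4. The eigenvalues (with algebraic multiplicities) are λ = -2 with multiplicity 4.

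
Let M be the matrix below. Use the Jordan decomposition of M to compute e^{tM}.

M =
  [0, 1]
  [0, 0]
e^{tM} =
  [1, t]
  [0, 1]

Strategy: write M = P · J · P⁻¹ where J is a Jordan canonical form, so e^{tM} = P · e^{tJ} · P⁻¹, and e^{tJ} can be computed block-by-block.

M has Jordan form
J =
  [0, 1]
  [0, 0]
(up to reordering of blocks).

Per-block formulas:
  For a 2×2 Jordan block J_2(0): exp(t · J_2(0)) = e^(0t)·(I + t·N), where N is the 2×2 nilpotent shift.

After assembling e^{tJ} and conjugating by P, we get:

e^{tM} =
  [1, t]
  [0, 1]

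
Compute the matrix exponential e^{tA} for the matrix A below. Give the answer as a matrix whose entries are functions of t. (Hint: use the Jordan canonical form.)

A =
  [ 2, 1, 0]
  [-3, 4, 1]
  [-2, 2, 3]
e^{tA} =
  [-t^2*exp(3*t) - t*exp(3*t) + exp(3*t), t*exp(3*t), t^2*exp(3*t)/2]
  [-t^2*exp(3*t) - 3*t*exp(3*t), t*exp(3*t) + exp(3*t), t^2*exp(3*t)/2 + t*exp(3*t)]
  [-2*t^2*exp(3*t) - 2*t*exp(3*t), 2*t*exp(3*t), t^2*exp(3*t) + exp(3*t)]

Strategy: write A = P · J · P⁻¹ where J is a Jordan canonical form, so e^{tA} = P · e^{tJ} · P⁻¹, and e^{tJ} can be computed block-by-block.

A has Jordan form
J =
  [3, 1, 0]
  [0, 3, 1]
  [0, 0, 3]
(up to reordering of blocks).

Per-block formulas:
  For a 3×3 Jordan block J_3(3): exp(t · J_3(3)) = e^(3t)·(I + t·N + (t^2/2)·N^2), where N is the 3×3 nilpotent shift.

After assembling e^{tJ} and conjugating by P, we get:

e^{tA} =
  [-t^2*exp(3*t) - t*exp(3*t) + exp(3*t), t*exp(3*t), t^2*exp(3*t)/2]
  [-t^2*exp(3*t) - 3*t*exp(3*t), t*exp(3*t) + exp(3*t), t^2*exp(3*t)/2 + t*exp(3*t)]
  [-2*t^2*exp(3*t) - 2*t*exp(3*t), 2*t*exp(3*t), t^2*exp(3*t) + exp(3*t)]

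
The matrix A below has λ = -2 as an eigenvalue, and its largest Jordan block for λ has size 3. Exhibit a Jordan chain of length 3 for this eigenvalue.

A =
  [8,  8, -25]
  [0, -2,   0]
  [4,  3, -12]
A Jordan chain for λ = -2 of length 3:
v_1 = (5, 0, 2)ᵀ
v_2 = (8, 0, 3)ᵀ
v_3 = (0, 1, 0)ᵀ

Let N = A − (-2)·I. We want v_3 with N^3 v_3 = 0 but N^2 v_3 ≠ 0; then v_{j-1} := N · v_j for j = 3, …, 2.

Pick v_3 = (0, 1, 0)ᵀ.
Then v_2 = N · v_3 = (8, 0, 3)ᵀ.
Then v_1 = N · v_2 = (5, 0, 2)ᵀ.

Sanity check: (A − (-2)·I) v_1 = (0, 0, 0)ᵀ = 0. ✓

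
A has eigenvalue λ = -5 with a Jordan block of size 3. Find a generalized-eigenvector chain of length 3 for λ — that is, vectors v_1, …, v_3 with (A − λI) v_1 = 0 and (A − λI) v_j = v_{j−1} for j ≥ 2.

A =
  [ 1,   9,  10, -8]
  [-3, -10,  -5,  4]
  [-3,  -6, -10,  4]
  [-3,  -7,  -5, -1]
A Jordan chain for λ = -5 of length 3:
v_1 = (3, 0, 3, 6)ᵀ
v_2 = (6, -3, -3, -3)ᵀ
v_3 = (1, 0, 0, 0)ᵀ

Let N = A − (-5)·I. We want v_3 with N^3 v_3 = 0 but N^2 v_3 ≠ 0; then v_{j-1} := N · v_j for j = 3, …, 2.

Pick v_3 = (1, 0, 0, 0)ᵀ.
Then v_2 = N · v_3 = (6, -3, -3, -3)ᵀ.
Then v_1 = N · v_2 = (3, 0, 3, 6)ᵀ.

Sanity check: (A − (-5)·I) v_1 = (0, 0, 0, 0)ᵀ = 0. ✓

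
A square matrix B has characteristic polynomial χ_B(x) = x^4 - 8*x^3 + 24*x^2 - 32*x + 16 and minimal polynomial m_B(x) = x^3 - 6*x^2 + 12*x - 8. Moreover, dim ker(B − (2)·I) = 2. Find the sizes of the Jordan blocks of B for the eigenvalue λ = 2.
Block sizes for λ = 2: [3, 1]

Step 1 — from the characteristic polynomial, algebraic multiplicity of λ = 2 is 4. From dim ker(B − (2)·I) = 2, there are exactly 2 Jordan blocks for λ = 2.
Step 2 — from the minimal polynomial, the factor (x − 2)^3 tells us the largest block for λ = 2 has size 3.
Step 3 — with total size 4, 2 blocks, and largest block 3, the block sizes (in nonincreasing order) are [3, 1].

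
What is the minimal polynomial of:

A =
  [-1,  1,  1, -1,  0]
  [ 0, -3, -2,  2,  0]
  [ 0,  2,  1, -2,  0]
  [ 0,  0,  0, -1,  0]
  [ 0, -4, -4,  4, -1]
x^2 + 2*x + 1

The characteristic polynomial is χ_A(x) = (x + 1)^5, so the eigenvalues are known. The minimal polynomial is
  m_A(x) = Π_λ (x − λ)^{k_λ}
where k_λ is the size of the *largest* Jordan block for λ (equivalently, the smallest k with (A − λI)^k v = 0 for every generalised eigenvector v of λ).

  λ = -1: largest Jordan block has size 2, contributing (x + 1)^2

So m_A(x) = (x + 1)^2 = x^2 + 2*x + 1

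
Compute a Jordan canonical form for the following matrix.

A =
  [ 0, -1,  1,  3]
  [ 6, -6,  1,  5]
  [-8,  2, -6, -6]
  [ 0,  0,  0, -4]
J_3(-4) ⊕ J_1(-4)

The characteristic polynomial is
  det(x·I − A) = x^4 + 16*x^3 + 96*x^2 + 256*x + 256 = (x + 4)^4

Eigenvalues and multiplicities (the geometric multiplicity of λ is n − rank(A − λI), which equals the number of Jordan blocks for λ):
  λ = -4: algebraic multiplicity = 4, geometric multiplicity = 2

Determining the block sizes for each eigenvalue:
  λ = -4: with am = 4 and gm = 2, the partition is not yet determined (e.g. several partitions of 4 into 2 parts exist). Let N = A − (-4)·I. Computing rank(N^1) = 2, rank(N^2) = 1, rank(N^3) = 0; the number of blocks of size ≥ j is rank(N^{j−1}) − rank(N^j), giving [2, 1, 1]. So we have 1 block(s) of size 3, 1 block(s) of size 1 → block sizes [3, 1]

Assembling the blocks gives a Jordan form
J =
  [-4,  1,  0,  0]
  [ 0, -4,  1,  0]
  [ 0,  0, -4,  0]
  [ 0,  0,  0, -4]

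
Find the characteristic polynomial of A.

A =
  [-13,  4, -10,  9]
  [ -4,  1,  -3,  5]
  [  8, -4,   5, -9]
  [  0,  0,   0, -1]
x^4 + 8*x^3 + 18*x^2 + 16*x + 5

Expanding det(x·I − A) (e.g. by cofactor expansion or by noting that A is similar to its Jordan form J, which has the same characteristic polynomial as A) gives
  χ_A(x) = x^4 + 8*x^3 + 18*x^2 + 16*x + 5
which factors as (x + 1)^3*(x + 5). The eigenvalues (with algebraic multiplicities) are λ = -5 with multiplicity 1, λ = -1 with multiplicity 3.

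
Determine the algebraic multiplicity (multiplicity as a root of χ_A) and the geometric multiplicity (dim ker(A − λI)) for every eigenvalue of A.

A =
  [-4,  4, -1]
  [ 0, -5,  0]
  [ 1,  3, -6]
λ = -5: alg = 3, geom = 1

Step 1 — factor the characteristic polynomial to read off the algebraic multiplicities:
  χ_A(x) = (x + 5)^3

Step 2 — compute geometric multiplicities via the rank-nullity identity g(λ) = n − rank(A − λI):
  rank(A − (-5)·I) = 2, so dim ker(A − (-5)·I) = n − 2 = 1

Summary:
  λ = -5: algebraic multiplicity = 3, geometric multiplicity = 1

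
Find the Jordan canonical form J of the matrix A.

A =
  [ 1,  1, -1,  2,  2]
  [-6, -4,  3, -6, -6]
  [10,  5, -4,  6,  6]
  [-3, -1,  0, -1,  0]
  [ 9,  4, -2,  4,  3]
J_3(-1) ⊕ J_2(-1)

The characteristic polynomial is
  det(x·I − A) = x^5 + 5*x^4 + 10*x^3 + 10*x^2 + 5*x + 1 = (x + 1)^5

Eigenvalues and multiplicities (the geometric multiplicity of λ is n − rank(A − λI), which equals the number of Jordan blocks for λ):
  λ = -1: algebraic multiplicity = 5, geometric multiplicity = 2

Determining the block sizes for each eigenvalue:
  λ = -1: with am = 5 and gm = 2, the partition is not yet determined (e.g. several partitions of 5 into 2 parts exist). Let N = A − (-1)·I. Computing rank(N^1) = 3, rank(N^2) = 1, rank(N^3) = 0; the number of blocks of size ≥ j is rank(N^{j−1}) − rank(N^j), giving [2, 2, 1]. So we have 1 block(s) of size 3, 1 block(s) of size 2 → block sizes [3, 2]

Assembling the blocks gives a Jordan form
J =
  [-1,  1,  0,  0,  0]
  [ 0, -1,  1,  0,  0]
  [ 0,  0, -1,  0,  0]
  [ 0,  0,  0, -1,  1]
  [ 0,  0,  0,  0, -1]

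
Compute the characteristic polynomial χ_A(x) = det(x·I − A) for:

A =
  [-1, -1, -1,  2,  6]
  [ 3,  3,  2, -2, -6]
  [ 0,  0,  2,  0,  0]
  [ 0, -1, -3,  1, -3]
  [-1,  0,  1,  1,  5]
x^5 - 10*x^4 + 40*x^3 - 80*x^2 + 80*x - 32

Expanding det(x·I − A) (e.g. by cofactor expansion or by noting that A is similar to its Jordan form J, which has the same characteristic polynomial as A) gives
  χ_A(x) = x^5 - 10*x^4 + 40*x^3 - 80*x^2 + 80*x - 32
which factors as (x - 2)^5. The eigenvalues (with algebraic multiplicities) are λ = 2 with multiplicity 5.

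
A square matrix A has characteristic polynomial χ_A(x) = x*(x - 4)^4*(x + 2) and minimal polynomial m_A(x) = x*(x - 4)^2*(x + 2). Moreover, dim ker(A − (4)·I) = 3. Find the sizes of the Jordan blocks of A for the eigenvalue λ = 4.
Block sizes for λ = 4: [2, 1, 1]

Step 1 — from the characteristic polynomial, algebraic multiplicity of λ = 4 is 4. From dim ker(A − (4)·I) = 3, there are exactly 3 Jordan blocks for λ = 4.
Step 2 — from the minimal polynomial, the factor (x − 4)^2 tells us the largest block for λ = 4 has size 2.
Step 3 — with total size 4, 3 blocks, and largest block 2, the block sizes (in nonincreasing order) are [2, 1, 1].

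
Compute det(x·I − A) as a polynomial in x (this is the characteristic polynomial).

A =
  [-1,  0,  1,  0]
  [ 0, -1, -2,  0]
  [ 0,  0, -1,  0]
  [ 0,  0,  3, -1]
x^4 + 4*x^3 + 6*x^2 + 4*x + 1

Expanding det(x·I − A) (e.g. by cofactor expansion or by noting that A is similar to its Jordan form J, which has the same characteristic polynomial as A) gives
  χ_A(x) = x^4 + 4*x^3 + 6*x^2 + 4*x + 1
which factors as (x + 1)^4. The eigenvalues (with algebraic multiplicities) are λ = -1 with multiplicity 4.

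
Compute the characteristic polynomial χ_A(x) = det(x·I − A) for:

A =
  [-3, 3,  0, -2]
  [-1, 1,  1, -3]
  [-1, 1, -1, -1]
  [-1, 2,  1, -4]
x^4 + 7*x^3 + 18*x^2 + 20*x + 8

Expanding det(x·I − A) (e.g. by cofactor expansion or by noting that A is similar to its Jordan form J, which has the same characteristic polynomial as A) gives
  χ_A(x) = x^4 + 7*x^3 + 18*x^2 + 20*x + 8
which factors as (x + 1)*(x + 2)^3. The eigenvalues (with algebraic multiplicities) are λ = -2 with multiplicity 3, λ = -1 with multiplicity 1.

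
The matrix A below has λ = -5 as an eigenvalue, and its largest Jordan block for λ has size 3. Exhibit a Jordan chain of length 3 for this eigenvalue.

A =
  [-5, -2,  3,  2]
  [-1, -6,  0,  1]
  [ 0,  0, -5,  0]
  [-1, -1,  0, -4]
A Jordan chain for λ = -5 of length 3:
v_1 = (0, 2, 0, 2)ᵀ
v_2 = (-2, -1, 0, -1)ᵀ
v_3 = (0, 1, 0, 0)ᵀ

Let N = A − (-5)·I. We want v_3 with N^3 v_3 = 0 but N^2 v_3 ≠ 0; then v_{j-1} := N · v_j for j = 3, …, 2.

Pick v_3 = (0, 1, 0, 0)ᵀ.
Then v_2 = N · v_3 = (-2, -1, 0, -1)ᵀ.
Then v_1 = N · v_2 = (0, 2, 0, 2)ᵀ.

Sanity check: (A − (-5)·I) v_1 = (0, 0, 0, 0)ᵀ = 0. ✓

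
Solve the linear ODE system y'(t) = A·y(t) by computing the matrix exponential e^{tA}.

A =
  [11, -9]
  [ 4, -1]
e^{tA} =
  [6*t*exp(5*t) + exp(5*t), -9*t*exp(5*t)]
  [4*t*exp(5*t), -6*t*exp(5*t) + exp(5*t)]

Strategy: write A = P · J · P⁻¹ where J is a Jordan canonical form, so e^{tA} = P · e^{tJ} · P⁻¹, and e^{tJ} can be computed block-by-block.

A has Jordan form
J =
  [5, 1]
  [0, 5]
(up to reordering of blocks).

Per-block formulas:
  For a 2×2 Jordan block J_2(5): exp(t · J_2(5)) = e^(5t)·(I + t·N), where N is the 2×2 nilpotent shift.

After assembling e^{tJ} and conjugating by P, we get:

e^{tA} =
  [6*t*exp(5*t) + exp(5*t), -9*t*exp(5*t)]
  [4*t*exp(5*t), -6*t*exp(5*t) + exp(5*t)]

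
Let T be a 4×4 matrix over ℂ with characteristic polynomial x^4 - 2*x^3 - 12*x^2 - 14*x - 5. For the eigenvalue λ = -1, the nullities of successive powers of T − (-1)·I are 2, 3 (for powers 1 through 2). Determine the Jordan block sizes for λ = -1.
Block sizes for λ = -1: [2, 1]

From the dimensions of kernels of powers, the number of Jordan blocks of size at least j is d_j − d_{j−1} where d_j = dim ker(N^j) (with d_0 = 0). Computing the differences gives [2, 1].
The number of blocks of size exactly k is (#blocks of size ≥ k) − (#blocks of size ≥ k + 1), so the partition is: 1 block(s) of size 1, 1 block(s) of size 2.
In nonincreasing order the block sizes are [2, 1].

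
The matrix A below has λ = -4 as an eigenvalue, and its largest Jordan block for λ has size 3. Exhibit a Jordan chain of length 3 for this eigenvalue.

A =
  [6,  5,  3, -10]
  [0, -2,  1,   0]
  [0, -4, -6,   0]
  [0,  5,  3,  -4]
A Jordan chain for λ = -4 of length 3:
v_1 = (-2, 0, 0, -2)ᵀ
v_2 = (5, 2, -4, 5)ᵀ
v_3 = (0, 1, 0, 0)ᵀ

Let N = A − (-4)·I. We want v_3 with N^3 v_3 = 0 but N^2 v_3 ≠ 0; then v_{j-1} := N · v_j for j = 3, …, 2.

Pick v_3 = (0, 1, 0, 0)ᵀ.
Then v_2 = N · v_3 = (5, 2, -4, 5)ᵀ.
Then v_1 = N · v_2 = (-2, 0, 0, -2)ᵀ.

Sanity check: (A − (-4)·I) v_1 = (0, 0, 0, 0)ᵀ = 0. ✓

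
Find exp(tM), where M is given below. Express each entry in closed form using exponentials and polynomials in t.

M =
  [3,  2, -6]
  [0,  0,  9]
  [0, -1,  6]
e^{tM} =
  [exp(3*t), 2*t*exp(3*t), -6*t*exp(3*t)]
  [0, -3*t*exp(3*t) + exp(3*t), 9*t*exp(3*t)]
  [0, -t*exp(3*t), 3*t*exp(3*t) + exp(3*t)]

Strategy: write M = P · J · P⁻¹ where J is a Jordan canonical form, so e^{tM} = P · e^{tJ} · P⁻¹, and e^{tJ} can be computed block-by-block.

M has Jordan form
J =
  [3, 1, 0]
  [0, 3, 0]
  [0, 0, 3]
(up to reordering of blocks).

Per-block formulas:
  For a 2×2 Jordan block J_2(3): exp(t · J_2(3)) = e^(3t)·(I + t·N), where N is the 2×2 nilpotent shift.
  For a 1×1 block at λ = 3: exp(t · [3]) = [e^(3t)].

After assembling e^{tJ} and conjugating by P, we get:

e^{tM} =
  [exp(3*t), 2*t*exp(3*t), -6*t*exp(3*t)]
  [0, -3*t*exp(3*t) + exp(3*t), 9*t*exp(3*t)]
  [0, -t*exp(3*t), 3*t*exp(3*t) + exp(3*t)]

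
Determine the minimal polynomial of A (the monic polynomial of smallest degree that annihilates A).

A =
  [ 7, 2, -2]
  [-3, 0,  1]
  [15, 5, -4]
x^2 - 2*x + 1

The characteristic polynomial is χ_A(x) = (x - 1)^3, so the eigenvalues are known. The minimal polynomial is
  m_A(x) = Π_λ (x − λ)^{k_λ}
where k_λ is the size of the *largest* Jordan block for λ (equivalently, the smallest k with (A − λI)^k v = 0 for every generalised eigenvector v of λ).

  λ = 1: largest Jordan block has size 2, contributing (x − 1)^2

So m_A(x) = (x - 1)^2 = x^2 - 2*x + 1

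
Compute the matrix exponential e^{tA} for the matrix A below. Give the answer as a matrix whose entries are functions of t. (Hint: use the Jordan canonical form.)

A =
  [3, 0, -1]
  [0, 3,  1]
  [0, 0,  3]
e^{tA} =
  [exp(3*t), 0, -t*exp(3*t)]
  [0, exp(3*t), t*exp(3*t)]
  [0, 0, exp(3*t)]

Strategy: write A = P · J · P⁻¹ where J is a Jordan canonical form, so e^{tA} = P · e^{tJ} · P⁻¹, and e^{tJ} can be computed block-by-block.

A has Jordan form
J =
  [3, 1, 0]
  [0, 3, 0]
  [0, 0, 3]
(up to reordering of blocks).

Per-block formulas:
  For a 2×2 Jordan block J_2(3): exp(t · J_2(3)) = e^(3t)·(I + t·N), where N is the 2×2 nilpotent shift.
  For a 1×1 block at λ = 3: exp(t · [3]) = [e^(3t)].

After assembling e^{tJ} and conjugating by P, we get:

e^{tA} =
  [exp(3*t), 0, -t*exp(3*t)]
  [0, exp(3*t), t*exp(3*t)]
  [0, 0, exp(3*t)]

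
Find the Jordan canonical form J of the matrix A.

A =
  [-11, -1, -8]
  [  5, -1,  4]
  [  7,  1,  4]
J_1(-4) ⊕ J_2(-2)

The characteristic polynomial is
  det(x·I − A) = x^3 + 8*x^2 + 20*x + 16 = (x + 2)^2*(x + 4)

Eigenvalues and multiplicities (the geometric multiplicity of λ is n − rank(A − λI), which equals the number of Jordan blocks for λ):
  λ = -4: algebraic multiplicity = 1, geometric multiplicity = 1
  λ = -2: algebraic multiplicity = 2, geometric multiplicity = 1

Determining the block sizes for each eigenvalue:
  λ = -4: one block (gm = 1), so the single block has size am = 1 → block sizes [1]
  λ = -2: one block (gm = 1), so the single block has size am = 2 → block sizes [2]

Assembling the blocks gives a Jordan form
J =
  [-4,  0,  0]
  [ 0, -2,  1]
  [ 0,  0, -2]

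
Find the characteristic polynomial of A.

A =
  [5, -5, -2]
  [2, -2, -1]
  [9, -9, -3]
x^3

Expanding det(x·I − A) (e.g. by cofactor expansion or by noting that A is similar to its Jordan form J, which has the same characteristic polynomial as A) gives
  χ_A(x) = x^3
which factors as x^3. The eigenvalues (with algebraic multiplicities) are λ = 0 with multiplicity 3.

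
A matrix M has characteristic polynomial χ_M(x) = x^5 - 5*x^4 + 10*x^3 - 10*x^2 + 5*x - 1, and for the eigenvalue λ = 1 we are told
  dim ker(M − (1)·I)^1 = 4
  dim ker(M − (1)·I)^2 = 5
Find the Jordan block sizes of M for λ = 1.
Block sizes for λ = 1: [2, 1, 1, 1]

From the dimensions of kernels of powers, the number of Jordan blocks of size at least j is d_j − d_{j−1} where d_j = dim ker(N^j) (with d_0 = 0). Computing the differences gives [4, 1].
The number of blocks of size exactly k is (#blocks of size ≥ k) − (#blocks of size ≥ k + 1), so the partition is: 3 block(s) of size 1, 1 block(s) of size 2.
In nonincreasing order the block sizes are [2, 1, 1, 1].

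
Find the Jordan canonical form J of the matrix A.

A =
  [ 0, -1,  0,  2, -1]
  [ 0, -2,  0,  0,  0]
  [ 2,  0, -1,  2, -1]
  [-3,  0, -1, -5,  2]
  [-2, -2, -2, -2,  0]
J_2(-2) ⊕ J_1(-2) ⊕ J_2(-1)

The characteristic polynomial is
  det(x·I − A) = x^5 + 8*x^4 + 25*x^3 + 38*x^2 + 28*x + 8 = (x + 1)^2*(x + 2)^3

Eigenvalues and multiplicities (the geometric multiplicity of λ is n − rank(A − λI), which equals the number of Jordan blocks for λ):
  λ = -2: algebraic multiplicity = 3, geometric multiplicity = 2
  λ = -1: algebraic multiplicity = 2, geometric multiplicity = 1

Determining the block sizes for each eigenvalue:
  λ = -2: 2 blocks summing to 3 forces exactly one block of size 2 and the rest size 1 → block sizes [2, 1]
  λ = -1: one block (gm = 1), so the single block has size am = 2 → block sizes [2]

Assembling the blocks gives a Jordan form
J =
  [-2,  1,  0,  0,  0]
  [ 0, -2,  0,  0,  0]
  [ 0,  0, -2,  0,  0]
  [ 0,  0,  0, -1,  1]
  [ 0,  0,  0,  0, -1]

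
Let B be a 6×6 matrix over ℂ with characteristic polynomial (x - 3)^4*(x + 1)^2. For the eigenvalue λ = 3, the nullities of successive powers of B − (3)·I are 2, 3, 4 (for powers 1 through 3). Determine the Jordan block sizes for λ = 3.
Block sizes for λ = 3: [3, 1]

From the dimensions of kernels of powers, the number of Jordan blocks of size at least j is d_j − d_{j−1} where d_j = dim ker(N^j) (with d_0 = 0). Computing the differences gives [2, 1, 1].
The number of blocks of size exactly k is (#blocks of size ≥ k) − (#blocks of size ≥ k + 1), so the partition is: 1 block(s) of size 1, 1 block(s) of size 3.
In nonincreasing order the block sizes are [3, 1].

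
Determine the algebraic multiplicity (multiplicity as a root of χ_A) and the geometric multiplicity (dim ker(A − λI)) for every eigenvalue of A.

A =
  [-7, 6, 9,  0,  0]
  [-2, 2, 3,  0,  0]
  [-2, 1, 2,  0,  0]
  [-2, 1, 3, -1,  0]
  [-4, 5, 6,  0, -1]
λ = -1: alg = 5, geom = 3

Step 1 — factor the characteristic polynomial to read off the algebraic multiplicities:
  χ_A(x) = (x + 1)^5

Step 2 — compute geometric multiplicities via the rank-nullity identity g(λ) = n − rank(A − λI):
  rank(A − (-1)·I) = 2, so dim ker(A − (-1)·I) = n − 2 = 3

Summary:
  λ = -1: algebraic multiplicity = 5, geometric multiplicity = 3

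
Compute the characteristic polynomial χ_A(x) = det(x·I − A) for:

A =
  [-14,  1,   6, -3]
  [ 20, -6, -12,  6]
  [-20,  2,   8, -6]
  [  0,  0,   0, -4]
x^4 + 16*x^3 + 96*x^2 + 256*x + 256

Expanding det(x·I − A) (e.g. by cofactor expansion or by noting that A is similar to its Jordan form J, which has the same characteristic polynomial as A) gives
  χ_A(x) = x^4 + 16*x^3 + 96*x^2 + 256*x + 256
which factors as (x + 4)^4. The eigenvalues (with algebraic multiplicities) are λ = -4 with multiplicity 4.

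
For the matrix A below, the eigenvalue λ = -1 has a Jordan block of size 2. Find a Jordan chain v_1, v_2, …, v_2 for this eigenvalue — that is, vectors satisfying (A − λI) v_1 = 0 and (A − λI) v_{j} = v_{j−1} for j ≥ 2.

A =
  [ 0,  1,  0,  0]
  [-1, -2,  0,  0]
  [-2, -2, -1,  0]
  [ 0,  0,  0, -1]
A Jordan chain for λ = -1 of length 2:
v_1 = (1, -1, -2, 0)ᵀ
v_2 = (1, 0, 0, 0)ᵀ

Let N = A − (-1)·I. We want v_2 with N^2 v_2 = 0 but N^1 v_2 ≠ 0; then v_{j-1} := N · v_j for j = 2, …, 2.

Pick v_2 = (1, 0, 0, 0)ᵀ.
Then v_1 = N · v_2 = (1, -1, -2, 0)ᵀ.

Sanity check: (A − (-1)·I) v_1 = (0, 0, 0, 0)ᵀ = 0. ✓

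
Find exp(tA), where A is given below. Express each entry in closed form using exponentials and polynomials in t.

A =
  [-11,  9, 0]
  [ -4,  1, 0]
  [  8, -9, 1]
e^{tA} =
  [-6*t*exp(-5*t) + exp(-5*t), 9*t*exp(-5*t), 0]
  [-4*t*exp(-5*t), 6*t*exp(-5*t) + exp(-5*t), 0]
  [2*t*exp(-5*t) + exp(t) - exp(-5*t), -3*t*exp(-5*t) - exp(t) + exp(-5*t), exp(t)]

Strategy: write A = P · J · P⁻¹ where J is a Jordan canonical form, so e^{tA} = P · e^{tJ} · P⁻¹, and e^{tJ} can be computed block-by-block.

A has Jordan form
J =
  [-5,  1, 0]
  [ 0, -5, 0]
  [ 0,  0, 1]
(up to reordering of blocks).

Per-block formulas:
  For a 1×1 block at λ = 1: exp(t · [1]) = [e^(1t)].
  For a 2×2 Jordan block J_2(-5): exp(t · J_2(-5)) = e^(-5t)·(I + t·N), where N is the 2×2 nilpotent shift.

After assembling e^{tJ} and conjugating by P, we get:

e^{tA} =
  [-6*t*exp(-5*t) + exp(-5*t), 9*t*exp(-5*t), 0]
  [-4*t*exp(-5*t), 6*t*exp(-5*t) + exp(-5*t), 0]
  [2*t*exp(-5*t) + exp(t) - exp(-5*t), -3*t*exp(-5*t) - exp(t) + exp(-5*t), exp(t)]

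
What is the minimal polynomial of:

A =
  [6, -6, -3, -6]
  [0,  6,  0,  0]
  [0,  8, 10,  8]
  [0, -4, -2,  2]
x^2 - 12*x + 36

The characteristic polynomial is χ_A(x) = (x - 6)^4, so the eigenvalues are known. The minimal polynomial is
  m_A(x) = Π_λ (x − λ)^{k_λ}
where k_λ is the size of the *largest* Jordan block for λ (equivalently, the smallest k with (A − λI)^k v = 0 for every generalised eigenvector v of λ).

  λ = 6: largest Jordan block has size 2, contributing (x − 6)^2

So m_A(x) = (x - 6)^2 = x^2 - 12*x + 36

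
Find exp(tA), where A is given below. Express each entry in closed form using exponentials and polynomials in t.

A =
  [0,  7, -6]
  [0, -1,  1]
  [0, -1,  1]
e^{tA} =
  [1, -t^2/2 + 7*t, t^2/2 - 6*t]
  [0, 1 - t, t]
  [0, -t, t + 1]

Strategy: write A = P · J · P⁻¹ where J is a Jordan canonical form, so e^{tA} = P · e^{tJ} · P⁻¹, and e^{tJ} can be computed block-by-block.

A has Jordan form
J =
  [0, 1, 0]
  [0, 0, 1]
  [0, 0, 0]
(up to reordering of blocks).

Per-block formulas:
  For a 3×3 Jordan block J_3(0): exp(t · J_3(0)) = e^(0t)·(I + t·N + (t^2/2)·N^2), where N is the 3×3 nilpotent shift.

After assembling e^{tJ} and conjugating by P, we get:

e^{tA} =
  [1, -t^2/2 + 7*t, t^2/2 - 6*t]
  [0, 1 - t, t]
  [0, -t, t + 1]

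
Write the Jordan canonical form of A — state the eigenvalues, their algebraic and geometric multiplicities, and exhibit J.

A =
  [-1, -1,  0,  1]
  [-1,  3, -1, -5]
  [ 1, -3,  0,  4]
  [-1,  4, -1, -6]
J_2(-1) ⊕ J_2(-1)

The characteristic polynomial is
  det(x·I − A) = x^4 + 4*x^3 + 6*x^2 + 4*x + 1 = (x + 1)^4

Eigenvalues and multiplicities (the geometric multiplicity of λ is n − rank(A − λI), which equals the number of Jordan blocks for λ):
  λ = -1: algebraic multiplicity = 4, geometric multiplicity = 2

Determining the block sizes for each eigenvalue:
  λ = -1: with am = 4 and gm = 2, the partition is not yet determined (e.g. several partitions of 4 into 2 parts exist). Let N = A − (-1)·I. Computing rank(N^1) = 2, rank(N^2) = 0; the number of blocks of size ≥ j is rank(N^{j−1}) − rank(N^j), giving [2, 2]. So we have 2 block(s) of size 2 → block sizes [2, 2]

Assembling the blocks gives a Jordan form
J =
  [-1,  1,  0,  0]
  [ 0, -1,  0,  0]
  [ 0,  0, -1,  1]
  [ 0,  0,  0, -1]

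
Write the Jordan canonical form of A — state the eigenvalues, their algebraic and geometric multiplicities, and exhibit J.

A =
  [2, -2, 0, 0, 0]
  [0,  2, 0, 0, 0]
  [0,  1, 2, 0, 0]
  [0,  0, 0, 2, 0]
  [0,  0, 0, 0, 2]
J_2(2) ⊕ J_1(2) ⊕ J_1(2) ⊕ J_1(2)

The characteristic polynomial is
  det(x·I − A) = x^5 - 10*x^4 + 40*x^3 - 80*x^2 + 80*x - 32 = (x - 2)^5

Eigenvalues and multiplicities (the geometric multiplicity of λ is n − rank(A − λI), which equals the number of Jordan blocks for λ):
  λ = 2: algebraic multiplicity = 5, geometric multiplicity = 4

Determining the block sizes for each eigenvalue:
  λ = 2: 4 blocks summing to 5 forces exactly one block of size 2 and the rest size 1 → block sizes [2, 1, 1, 1]

Assembling the blocks gives a Jordan form
J =
  [2, 1, 0, 0, 0]
  [0, 2, 0, 0, 0]
  [0, 0, 2, 0, 0]
  [0, 0, 0, 2, 0]
  [0, 0, 0, 0, 2]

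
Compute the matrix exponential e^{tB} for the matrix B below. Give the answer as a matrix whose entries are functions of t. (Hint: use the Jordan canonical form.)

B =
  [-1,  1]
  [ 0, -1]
e^{tB} =
  [exp(-t), t*exp(-t)]
  [0, exp(-t)]

Strategy: write B = P · J · P⁻¹ where J is a Jordan canonical form, so e^{tB} = P · e^{tJ} · P⁻¹, and e^{tJ} can be computed block-by-block.

B has Jordan form
J =
  [-1,  1]
  [ 0, -1]
(up to reordering of blocks).

Per-block formulas:
  For a 2×2 Jordan block J_2(-1): exp(t · J_2(-1)) = e^(-1t)·(I + t·N), where N is the 2×2 nilpotent shift.

After assembling e^{tJ} and conjugating by P, we get:

e^{tB} =
  [exp(-t), t*exp(-t)]
  [0, exp(-t)]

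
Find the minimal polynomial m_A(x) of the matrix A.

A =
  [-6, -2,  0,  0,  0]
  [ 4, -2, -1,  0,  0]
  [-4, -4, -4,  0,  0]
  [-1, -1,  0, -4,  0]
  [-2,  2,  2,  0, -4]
x^3 + 12*x^2 + 48*x + 64

The characteristic polynomial is χ_A(x) = (x + 4)^5, so the eigenvalues are known. The minimal polynomial is
  m_A(x) = Π_λ (x − λ)^{k_λ}
where k_λ is the size of the *largest* Jordan block for λ (equivalently, the smallest k with (A − λI)^k v = 0 for every generalised eigenvector v of λ).

  λ = -4: largest Jordan block has size 3, contributing (x + 4)^3

So m_A(x) = (x + 4)^3 = x^3 + 12*x^2 + 48*x + 64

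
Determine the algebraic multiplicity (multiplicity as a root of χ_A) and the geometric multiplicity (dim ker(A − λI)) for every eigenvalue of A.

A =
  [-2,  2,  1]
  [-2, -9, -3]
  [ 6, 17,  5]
λ = -2: alg = 3, geom = 1

Step 1 — factor the characteristic polynomial to read off the algebraic multiplicities:
  χ_A(x) = (x + 2)^3

Step 2 — compute geometric multiplicities via the rank-nullity identity g(λ) = n − rank(A − λI):
  rank(A − (-2)·I) = 2, so dim ker(A − (-2)·I) = n − 2 = 1

Summary:
  λ = -2: algebraic multiplicity = 3, geometric multiplicity = 1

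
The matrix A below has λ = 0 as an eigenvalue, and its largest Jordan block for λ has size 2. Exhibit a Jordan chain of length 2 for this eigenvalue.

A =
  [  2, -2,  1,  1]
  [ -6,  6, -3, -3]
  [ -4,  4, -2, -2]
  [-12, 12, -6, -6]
A Jordan chain for λ = 0 of length 2:
v_1 = (2, -6, -4, -12)ᵀ
v_2 = (1, 0, 0, 0)ᵀ

Let N = A − (0)·I. We want v_2 with N^2 v_2 = 0 but N^1 v_2 ≠ 0; then v_{j-1} := N · v_j for j = 2, …, 2.

Pick v_2 = (1, 0, 0, 0)ᵀ.
Then v_1 = N · v_2 = (2, -6, -4, -12)ᵀ.

Sanity check: (A − (0)·I) v_1 = (0, 0, 0, 0)ᵀ = 0. ✓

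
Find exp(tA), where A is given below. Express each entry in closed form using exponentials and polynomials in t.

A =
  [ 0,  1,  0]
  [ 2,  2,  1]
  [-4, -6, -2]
e^{tA} =
  [t^2 + 1, t^2 + t, t^2/2]
  [2*t, 2*t + 1, t]
  [-2*t^2 - 4*t, -2*t^2 - 6*t, -t^2 - 2*t + 1]

Strategy: write A = P · J · P⁻¹ where J is a Jordan canonical form, so e^{tA} = P · e^{tJ} · P⁻¹, and e^{tJ} can be computed block-by-block.

A has Jordan form
J =
  [0, 1, 0]
  [0, 0, 1]
  [0, 0, 0]
(up to reordering of blocks).

Per-block formulas:
  For a 3×3 Jordan block J_3(0): exp(t · J_3(0)) = e^(0t)·(I + t·N + (t^2/2)·N^2), where N is the 3×3 nilpotent shift.

After assembling e^{tJ} and conjugating by P, we get:

e^{tA} =
  [t^2 + 1, t^2 + t, t^2/2]
  [2*t, 2*t + 1, t]
  [-2*t^2 - 4*t, -2*t^2 - 6*t, -t^2 - 2*t + 1]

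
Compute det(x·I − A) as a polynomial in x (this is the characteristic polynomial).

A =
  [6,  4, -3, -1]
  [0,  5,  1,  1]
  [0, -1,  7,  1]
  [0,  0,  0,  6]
x^4 - 24*x^3 + 216*x^2 - 864*x + 1296

Expanding det(x·I − A) (e.g. by cofactor expansion or by noting that A is similar to its Jordan form J, which has the same characteristic polynomial as A) gives
  χ_A(x) = x^4 - 24*x^3 + 216*x^2 - 864*x + 1296
which factors as (x - 6)^4. The eigenvalues (with algebraic multiplicities) are λ = 6 with multiplicity 4.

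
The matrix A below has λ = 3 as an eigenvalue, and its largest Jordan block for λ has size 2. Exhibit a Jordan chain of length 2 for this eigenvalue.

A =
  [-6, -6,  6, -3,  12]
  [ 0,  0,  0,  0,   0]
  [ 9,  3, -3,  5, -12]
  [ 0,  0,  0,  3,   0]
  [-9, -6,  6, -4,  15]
A Jordan chain for λ = 3 of length 2:
v_1 = (0, 0, -6, 0, 3)ᵀ
v_2 = (1, 0, 0, -3, 0)ᵀ

Let N = A − (3)·I. We want v_2 with N^2 v_2 = 0 but N^1 v_2 ≠ 0; then v_{j-1} := N · v_j for j = 2, …, 2.

Pick v_2 = (1, 0, 0, -3, 0)ᵀ.
Then v_1 = N · v_2 = (0, 0, -6, 0, 3)ᵀ.

Sanity check: (A − (3)·I) v_1 = (0, 0, 0, 0, 0)ᵀ = 0. ✓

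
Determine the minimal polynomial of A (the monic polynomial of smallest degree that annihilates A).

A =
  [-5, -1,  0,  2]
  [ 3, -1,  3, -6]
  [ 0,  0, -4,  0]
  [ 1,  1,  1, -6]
x^3 + 12*x^2 + 48*x + 64

The characteristic polynomial is χ_A(x) = (x + 4)^4, so the eigenvalues are known. The minimal polynomial is
  m_A(x) = Π_λ (x − λ)^{k_λ}
where k_λ is the size of the *largest* Jordan block for λ (equivalently, the smallest k with (A − λI)^k v = 0 for every generalised eigenvector v of λ).

  λ = -4: largest Jordan block has size 3, contributing (x + 4)^3

So m_A(x) = (x + 4)^3 = x^3 + 12*x^2 + 48*x + 64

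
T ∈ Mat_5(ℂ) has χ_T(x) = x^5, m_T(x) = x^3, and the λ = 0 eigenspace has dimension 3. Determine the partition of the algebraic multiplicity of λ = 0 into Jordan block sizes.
Block sizes for λ = 0: [3, 1, 1]

Step 1 — from the characteristic polynomial, algebraic multiplicity of λ = 0 is 5. From dim ker(T − (0)·I) = 3, there are exactly 3 Jordan blocks for λ = 0.
Step 2 — from the minimal polynomial, the factor (x − 0)^3 tells us the largest block for λ = 0 has size 3.
Step 3 — with total size 5, 3 blocks, and largest block 3, the block sizes (in nonincreasing order) are [3, 1, 1].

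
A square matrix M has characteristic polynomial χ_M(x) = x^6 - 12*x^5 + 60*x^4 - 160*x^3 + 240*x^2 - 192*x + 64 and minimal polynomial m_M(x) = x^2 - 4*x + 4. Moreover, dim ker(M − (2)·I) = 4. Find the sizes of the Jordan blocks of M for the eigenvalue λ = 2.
Block sizes for λ = 2: [2, 2, 1, 1]

Step 1 — from the characteristic polynomial, algebraic multiplicity of λ = 2 is 6. From dim ker(M − (2)·I) = 4, there are exactly 4 Jordan blocks for λ = 2.
Step 2 — from the minimal polynomial, the factor (x − 2)^2 tells us the largest block for λ = 2 has size 2.
Step 3 — with total size 6, 4 blocks, and largest block 2, the block sizes (in nonincreasing order) are [2, 2, 1, 1].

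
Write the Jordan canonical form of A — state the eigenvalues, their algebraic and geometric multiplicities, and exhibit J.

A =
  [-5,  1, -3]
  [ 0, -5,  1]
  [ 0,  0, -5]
J_3(-5)

The characteristic polynomial is
  det(x·I − A) = x^3 + 15*x^2 + 75*x + 125 = (x + 5)^3

Eigenvalues and multiplicities (the geometric multiplicity of λ is n − rank(A − λI), which equals the number of Jordan blocks for λ):
  λ = -5: algebraic multiplicity = 3, geometric multiplicity = 1

Determining the block sizes for each eigenvalue:
  λ = -5: one block (gm = 1), so the single block has size am = 3 → block sizes [3]

Assembling the blocks gives a Jordan form
J =
  [-5,  1,  0]
  [ 0, -5,  1]
  [ 0,  0, -5]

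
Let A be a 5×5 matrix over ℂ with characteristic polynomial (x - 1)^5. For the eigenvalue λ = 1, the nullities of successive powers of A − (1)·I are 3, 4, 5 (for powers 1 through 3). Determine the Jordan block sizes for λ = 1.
Block sizes for λ = 1: [3, 1, 1]

From the dimensions of kernels of powers, the number of Jordan blocks of size at least j is d_j − d_{j−1} where d_j = dim ker(N^j) (with d_0 = 0). Computing the differences gives [3, 1, 1].
The number of blocks of size exactly k is (#blocks of size ≥ k) − (#blocks of size ≥ k + 1), so the partition is: 2 block(s) of size 1, 1 block(s) of size 3.
In nonincreasing order the block sizes are [3, 1, 1].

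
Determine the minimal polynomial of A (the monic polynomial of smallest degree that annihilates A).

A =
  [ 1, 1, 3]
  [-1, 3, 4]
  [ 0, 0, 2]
x^3 - 6*x^2 + 12*x - 8

The characteristic polynomial is χ_A(x) = (x - 2)^3, so the eigenvalues are known. The minimal polynomial is
  m_A(x) = Π_λ (x − λ)^{k_λ}
where k_λ is the size of the *largest* Jordan block for λ (equivalently, the smallest k with (A − λI)^k v = 0 for every generalised eigenvector v of λ).

  λ = 2: largest Jordan block has size 3, contributing (x − 2)^3

So m_A(x) = (x - 2)^3 = x^3 - 6*x^2 + 12*x - 8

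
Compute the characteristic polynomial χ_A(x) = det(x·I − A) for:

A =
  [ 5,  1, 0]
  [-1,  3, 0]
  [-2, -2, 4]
x^3 - 12*x^2 + 48*x - 64

Expanding det(x·I − A) (e.g. by cofactor expansion or by noting that A is similar to its Jordan form J, which has the same characteristic polynomial as A) gives
  χ_A(x) = x^3 - 12*x^2 + 48*x - 64
which factors as (x - 4)^3. The eigenvalues (with algebraic multiplicities) are λ = 4 with multiplicity 3.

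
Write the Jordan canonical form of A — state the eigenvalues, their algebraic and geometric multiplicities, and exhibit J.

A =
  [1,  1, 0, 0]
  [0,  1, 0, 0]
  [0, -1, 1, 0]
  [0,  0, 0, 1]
J_2(1) ⊕ J_1(1) ⊕ J_1(1)

The characteristic polynomial is
  det(x·I − A) = x^4 - 4*x^3 + 6*x^2 - 4*x + 1 = (x - 1)^4

Eigenvalues and multiplicities (the geometric multiplicity of λ is n − rank(A − λI), which equals the number of Jordan blocks for λ):
  λ = 1: algebraic multiplicity = 4, geometric multiplicity = 3

Determining the block sizes for each eigenvalue:
  λ = 1: 3 blocks summing to 4 forces exactly one block of size 2 and the rest size 1 → block sizes [2, 1, 1]

Assembling the blocks gives a Jordan form
J =
  [1, 1, 0, 0]
  [0, 1, 0, 0]
  [0, 0, 1, 0]
  [0, 0, 0, 1]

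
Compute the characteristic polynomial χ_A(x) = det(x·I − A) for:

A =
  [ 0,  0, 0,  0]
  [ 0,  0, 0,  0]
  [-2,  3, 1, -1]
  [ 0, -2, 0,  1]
x^4 - 2*x^3 + x^2

Expanding det(x·I − A) (e.g. by cofactor expansion or by noting that A is similar to its Jordan form J, which has the same characteristic polynomial as A) gives
  χ_A(x) = x^4 - 2*x^3 + x^2
which factors as x^2*(x - 1)^2. The eigenvalues (with algebraic multiplicities) are λ = 0 with multiplicity 2, λ = 1 with multiplicity 2.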